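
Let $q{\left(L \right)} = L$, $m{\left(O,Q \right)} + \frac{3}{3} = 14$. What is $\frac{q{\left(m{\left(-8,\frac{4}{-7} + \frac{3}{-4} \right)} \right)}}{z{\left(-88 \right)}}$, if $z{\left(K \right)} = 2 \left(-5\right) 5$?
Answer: $- \frac{13}{50} \approx -0.26$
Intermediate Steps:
$m{\left(O,Q \right)} = 13$ ($m{\left(O,Q \right)} = -1 + 14 = 13$)
$z{\left(K \right)} = -50$ ($z{\left(K \right)} = \left(-10\right) 5 = -50$)
$\frac{q{\left(m{\left(-8,\frac{4}{-7} + \frac{3}{-4} \right)} \right)}}{z{\left(-88 \right)}} = \frac{13}{-50} = 13 \left(- \frac{1}{50}\right) = - \frac{13}{50}$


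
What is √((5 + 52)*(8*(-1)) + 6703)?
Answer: √6247 ≈ 79.038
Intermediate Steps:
√((5 + 52)*(8*(-1)) + 6703) = √(57*(-8) + 6703) = √(-456 + 6703) = √6247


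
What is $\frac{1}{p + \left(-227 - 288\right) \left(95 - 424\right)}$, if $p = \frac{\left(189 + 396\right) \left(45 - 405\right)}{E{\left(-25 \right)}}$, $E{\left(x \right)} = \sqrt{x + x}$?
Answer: $\frac{33887}{5919053285} - \frac{4212 i \sqrt{2}}{5919053285} \approx 5.7251 \cdot 10^{-6} - 1.0064 \cdot 10^{-6} i$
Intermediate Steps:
$E{\left(x \right)} = \sqrt{2} \sqrt{x}$ ($E{\left(x \right)} = \sqrt{2 x} = \sqrt{2} \sqrt{x}$)
$p = 21060 i \sqrt{2}$ ($p = \frac{\left(189 + 396\right) \left(45 - 405\right)}{\sqrt{2} \sqrt{-25}} = \frac{585 \left(-360\right)}{\sqrt{2} \cdot 5 i} = - \frac{210600}{5 i \sqrt{2}} = - 210600 \left(- \frac{i \sqrt{2}}{10}\right) = 21060 i \sqrt{2} \approx 29783.0 i$)
$\frac{1}{p + \left(-227 - 288\right) \left(95 - 424\right)} = \frac{1}{21060 i \sqrt{2} + \left(-227 - 288\right) \left(95 - 424\right)} = \frac{1}{21060 i \sqrt{2} - -169435} = \frac{1}{21060 i \sqrt{2} + 169435} = \frac{1}{169435 + 21060 i \sqrt{2}}$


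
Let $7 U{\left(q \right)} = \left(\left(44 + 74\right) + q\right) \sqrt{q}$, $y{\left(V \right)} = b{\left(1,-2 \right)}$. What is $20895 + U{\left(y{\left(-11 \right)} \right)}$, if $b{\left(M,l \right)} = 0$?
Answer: $20895$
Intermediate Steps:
$y{\left(V \right)} = 0$
$U{\left(q \right)} = \frac{\sqrt{q} \left(118 + q\right)}{7}$ ($U{\left(q \right)} = \frac{\left(\left(44 + 74\right) + q\right) \sqrt{q}}{7} = \frac{\left(118 + q\right) \sqrt{q}}{7} = \frac{\sqrt{q} \left(118 + q\right)}{7}$)
$20895 + U{\left(y{\left(-11 \right)} \right)} = 20895 + \frac{\sqrt{0} \left(118 + 0\right)}{7} = 20895 + \frac{1}{7} \cdot 0 \cdot 118 = 20895 + 0 = 20895$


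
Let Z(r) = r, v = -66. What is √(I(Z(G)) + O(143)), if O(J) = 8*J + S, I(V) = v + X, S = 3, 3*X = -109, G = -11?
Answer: √9402/3 ≈ 32.321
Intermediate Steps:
X = -109/3 (X = (⅓)*(-109) = -109/3 ≈ -36.333)
I(V) = -307/3 (I(V) = -66 - 109/3 = -307/3)
O(J) = 3 + 8*J (O(J) = 8*J + 3 = 3 + 8*J)
√(I(Z(G)) + O(143)) = √(-307/3 + (3 + 8*143)) = √(-307/3 + (3 + 1144)) = √(-307/3 + 1147) = √(3134/3) = √9402/3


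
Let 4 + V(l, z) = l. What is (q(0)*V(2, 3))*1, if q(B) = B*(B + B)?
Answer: 0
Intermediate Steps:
q(B) = 2*B² (q(B) = B*(2*B) = 2*B²)
V(l, z) = -4 + l
(q(0)*V(2, 3))*1 = ((2*0²)*(-4 + 2))*1 = ((2*0)*(-2))*1 = (0*(-2))*1 = 0*1 = 0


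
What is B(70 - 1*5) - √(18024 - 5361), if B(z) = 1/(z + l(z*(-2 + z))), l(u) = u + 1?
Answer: 1/4161 - 3*√1407 ≈ -112.53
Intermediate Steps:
l(u) = 1 + u
B(z) = 1/(1 + z + z*(-2 + z)) (B(z) = 1/(z + (1 + z*(-2 + z))) = 1/(1 + z + z*(-2 + z)))
B(70 - 1*5) - √(18024 - 5361) = 1/(1 + (70 - 1*5)² - (70 - 1*5)) - √(18024 - 5361) = 1/(1 + (70 - 5)² - (70 - 5)) - √12663 = 1/(1 + 65² - 1*65) - 3*√1407 = 1/(1 + 4225 - 65) - 3*√1407 = 1/4161 - 3*√1407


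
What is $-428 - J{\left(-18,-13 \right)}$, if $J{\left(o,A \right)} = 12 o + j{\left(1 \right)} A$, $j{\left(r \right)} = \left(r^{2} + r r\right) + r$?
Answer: $-173$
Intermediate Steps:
$j{\left(r \right)} = r + 2 r^{2}$ ($j{\left(r \right)} = \left(r^{2} + r^{2}\right) + r = 2 r^{2} + r = r + 2 r^{2}$)
$J{\left(o,A \right)} = 3 A + 12 o$ ($J{\left(o,A \right)} = 12 o + 1 \left(1 + 2 \cdot 1\right) A = 12 o + 1 \left(1 + 2\right) A = 12 o + 1 \cdot 3 A = 12 o + 3 A = 3 A + 12 o$)
$-428 - J{\left(-18,-13 \right)} = -428 - \left(3 \left(-13\right) + 12 \left(-18\right)\right) = -428 - \left(-39 - 216\right) = -428 - -255 = -428 + 255 = -173$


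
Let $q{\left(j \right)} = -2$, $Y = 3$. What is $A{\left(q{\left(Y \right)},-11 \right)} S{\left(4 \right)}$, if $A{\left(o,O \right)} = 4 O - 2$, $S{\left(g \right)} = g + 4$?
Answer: $-368$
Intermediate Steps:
$S{\left(g \right)} = 4 + g$
$A{\left(o,O \right)} = -2 + 4 O$
$A{\left(q{\left(Y \right)},-11 \right)} S{\left(4 \right)} = \left(-2 + 4 \left(-11\right)\right) \left(4 + 4\right) = \left(-2 - 44\right) 8 = \left(-46\right) 8 = -368$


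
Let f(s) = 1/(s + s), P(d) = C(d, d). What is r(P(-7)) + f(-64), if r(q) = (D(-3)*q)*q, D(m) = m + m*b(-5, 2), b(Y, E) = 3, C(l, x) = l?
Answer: -75265/128 ≈ -588.01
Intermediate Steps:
P(d) = d
D(m) = 4*m (D(m) = m + m*3 = m + 3*m = 4*m)
f(s) = 1/(2*s)
r(q) = -12*q² (r(q) = ((4*(-3))*q)*q = (-12*q)*q = -12*q²)
r(P(-7)) + f(-64) = -12*(-7)² + (½)/(-64) = -12*49 + (½)*(-1/64) = -588 - 1/128 = -75265/128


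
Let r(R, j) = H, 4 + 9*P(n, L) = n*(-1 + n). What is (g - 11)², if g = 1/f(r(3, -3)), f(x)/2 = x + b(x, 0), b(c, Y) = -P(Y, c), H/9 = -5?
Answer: 77986561/643204 ≈ 121.25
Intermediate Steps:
P(n, L) = -4/9 + n*(-1 + n)/9 (P(n, L) = -4/9 + (n*(-1 + n))/9 = -4/9 + n*(-1 + n)/9)
H = -45 (H = 9*(-5) = -45)
b(c, Y) = 4/9 - Y²/9 + Y/9 (b(c, Y) = -(-4/9 - Y/9 + Y²/9) = 4/9 - Y²/9 + Y/9)
r(R, j) = -45
f(x) = 8/9 + 2*x (f(x) = 2*(x + (4/9 - ⅑*0² + (⅑)*0)) = 2*(x + (4/9 - ⅑*0 + 0)) = 2*(x + (4/9 + 0 + 0)) = 2*(x + 4/9) = 2*(4/9 + x) = 8/9 + 2*x)
g = -9/802 (g = 1/(8/9 + 2*(-45)) = 1/(8/9 - 90) = 1/(-802/9) = -9/802 ≈ -0.011222)
(g - 11)² = (-9/802 - 11)² = (-8831/802)² = 77986561/643204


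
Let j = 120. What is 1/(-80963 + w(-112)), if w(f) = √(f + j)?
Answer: -80963/6555007361 - 2*√2/6555007361 ≈ -1.2352e-5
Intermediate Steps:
w(f) = √(120 + f) (w(f) = √(f + 120) = √(120 + f))
1/(-80963 + w(-112)) = 1/(-80963 + √(120 - 112)) = 1/(-80963 + √8) = 1/(-80963 + 2*√2)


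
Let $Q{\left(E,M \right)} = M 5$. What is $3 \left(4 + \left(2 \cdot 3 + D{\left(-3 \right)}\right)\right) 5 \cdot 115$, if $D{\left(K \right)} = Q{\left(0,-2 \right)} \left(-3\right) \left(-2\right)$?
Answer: $-86250$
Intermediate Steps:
$Q{\left(E,M \right)} = 5 M$
$D{\left(K \right)} = -60$ ($D{\left(K \right)} = 5 \left(-2\right) \left(-3\right) \left(-2\right) = \left(-10\right) \left(-3\right) \left(-2\right) = 30 \left(-2\right) = -60$)
$3 \left(4 + \left(2 \cdot 3 + D{\left(-3 \right)}\right)\right) 5 \cdot 115 = 3 \left(4 + \left(2 \cdot 3 - 60\right)\right) 5 \cdot 115 = 3 \left(4 + \left(6 - 60\right)\right) 5 \cdot 115 = 3 \left(4 - 54\right) 5 \cdot 115 = 3 \left(-50\right) 5 \cdot 115 = \left(-150\right) 5 \cdot 115 = \left(-750\right) 115 = -86250$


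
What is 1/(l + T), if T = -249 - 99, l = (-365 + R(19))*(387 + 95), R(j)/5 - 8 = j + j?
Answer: -1/65418 ≈ -1.5286e-5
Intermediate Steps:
R(j) = 40 + 10*j (R(j) = 40 + 5*(j + j) = 40 + 5*(2*j) = 40 + 10*j)
l = -65070 (l = (-365 + (40 + 10*19))*(387 + 95) = (-365 + (40 + 190))*482 = (-365 + 230)*482 = -135*482 = -65070)
T = -348
1/(l + T) = 1/(-65070 - 348) = 1/(-65418) = -1/65418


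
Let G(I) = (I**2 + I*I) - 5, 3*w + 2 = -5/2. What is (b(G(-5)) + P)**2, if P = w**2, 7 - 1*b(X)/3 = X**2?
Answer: 585978849/16 ≈ 3.6624e+7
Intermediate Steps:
w = -3/2 (w = -2/3 + (-5/2)/3 = -2/3 + (-5*1/2)/3 = -2/3 + (1/3)*(-5/2) = -2/3 - 5/6 = -3/2 ≈ -1.5000)
G(I) = -5 + 2*I**2 (G(I) = (I**2 + I**2) - 5 = 2*I**2 - 5 = -5 + 2*I**2)
b(X) = 21 - 3*X**2
P = 9/4 (P = (-3/2)**2 = 9/4 ≈ 2.2500)
(b(G(-5)) + P)**2 = ((21 - 3*(-5 + 2*(-5)**2)**2) + 9/4)**2 = ((21 - 3*(-5 + 2*25)**2) + 9/4)**2 = ((21 - 3*(-5 + 50)**2) + 9/4)**2 = ((21 - 3*45**2) + 9/4)**2 = ((21 - 3*2025) + 9/4)**2 = ((21 - 6075) + 9/4)**2 = (-6054 + 9/4)**2 = (-24207/4)**2 = 585978849/16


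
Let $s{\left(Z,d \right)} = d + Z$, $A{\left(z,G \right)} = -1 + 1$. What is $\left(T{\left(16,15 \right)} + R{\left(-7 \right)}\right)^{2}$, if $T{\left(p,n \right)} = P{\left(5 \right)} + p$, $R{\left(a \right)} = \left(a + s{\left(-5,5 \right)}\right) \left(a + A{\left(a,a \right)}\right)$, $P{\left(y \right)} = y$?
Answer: $4900$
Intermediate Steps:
$A{\left(z,G \right)} = 0$
$s{\left(Z,d \right)} = Z + d$
$R{\left(a \right)} = a^{2}$ ($R{\left(a \right)} = \left(a + \left(-5 + 5\right)\right) \left(a + 0\right) = \left(a + 0\right) a = a a = a^{2}$)
$T{\left(p,n \right)} = 5 + p$
$\left(T{\left(16,15 \right)} + R{\left(-7 \right)}\right)^{2} = \left(\left(5 + 16\right) + \left(-7\right)^{2}\right)^{2} = \left(21 + 49\right)^{2} = 70^{2} = 4900$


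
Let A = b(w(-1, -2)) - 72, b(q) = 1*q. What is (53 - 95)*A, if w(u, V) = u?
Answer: 3066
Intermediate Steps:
b(q) = q
A = -73 (A = -1 - 72 = -73)
(53 - 95)*A = (53 - 95)*(-73) = -42*(-73) = 3066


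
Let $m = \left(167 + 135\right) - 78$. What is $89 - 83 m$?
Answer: $-18503$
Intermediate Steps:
$m = 224$ ($m = 302 - 78 = 224$)
$89 - 83 m = 89 - 18592 = -18503$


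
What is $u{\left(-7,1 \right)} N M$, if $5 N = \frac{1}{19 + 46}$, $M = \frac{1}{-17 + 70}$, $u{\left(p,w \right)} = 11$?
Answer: $\frac{11}{17225} \approx 0.00063861$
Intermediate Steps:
$M = \frac{1}{53} \approx 0.018868$
$N = \frac{1}{325}$ ($N = \frac{1}{5 \left(19 + 46\right)} = \frac{1}{5 \cdot 65} = \frac{1}{5} \cdot \frac{1}{65} = \frac{1}{325} \approx 0.0030769$)
$u{\left(-7,1 \right)} N M = 11 \cdot \frac{1}{325} \cdot \frac{1}{53} = \frac{11}{325} \cdot \frac{1}{53} = \frac{11}{17225}$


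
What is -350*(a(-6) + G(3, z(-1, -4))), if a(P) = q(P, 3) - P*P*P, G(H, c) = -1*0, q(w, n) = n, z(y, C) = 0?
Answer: -76650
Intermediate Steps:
G(H, c) = 0
a(P) = 3 - P³ (a(P) = 3 - P*P*P = 3 - P²*P = 3 - P³)
-350*(a(-6) + G(3, z(-1, -4))) = -350*((3 - 1*(-6)³) + 0) = -350*((3 - 1*(-216)) + 0) = -350*((3 + 216) + 0) = -350*(219 + 0) = -350*219 = -76650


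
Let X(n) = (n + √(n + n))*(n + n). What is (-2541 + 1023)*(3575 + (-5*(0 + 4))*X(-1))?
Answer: -5366130 - 60720*I*√2 ≈ -5.3661e+6 - 85871.0*I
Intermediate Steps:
X(n) = 2*n*(n + √2*√n) (X(n) = (n + √(2*n))*(2*n) = (n + √2*√n)*(2*n) = 2*n*(n + √2*√n))
(-2541 + 1023)*(3575 + (-5*(0 + 4))*X(-1)) = (-2541 + 1023)*(3575 + (-5*(0 + 4))*(2*(-1)² + 2*√2*(-1)^(3/2))) = -1518*(3575 + (-5*4)*(2*1 + 2*√2*(-I))) = -1518*(3575 - 20*(2 - 2*I*√2)) = -1518*(3575 + (-40 + 40*I*√2)) = -1518*(3535 + 40*I*√2) = -5366130 - 60720*I*√2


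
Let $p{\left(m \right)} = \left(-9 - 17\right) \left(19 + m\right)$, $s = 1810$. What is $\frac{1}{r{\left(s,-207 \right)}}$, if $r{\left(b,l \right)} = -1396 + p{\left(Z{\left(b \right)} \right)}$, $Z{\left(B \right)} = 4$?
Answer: $- \frac{1}{1994} \approx -0.0005015$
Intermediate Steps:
$p{\left(m \right)} = -494 - 26 m$ ($p{\left(m \right)} = - 26 \left(19 + m\right) = -494 - 26 m$)
$r{\left(b,l \right)} = -1994$ ($r{\left(b,l \right)} = -1396 - 598 = -1994$)
$\frac{1}{r{\left(s,-207 \right)}} = \frac{1}{-1994} = - \frac{1}{1994}$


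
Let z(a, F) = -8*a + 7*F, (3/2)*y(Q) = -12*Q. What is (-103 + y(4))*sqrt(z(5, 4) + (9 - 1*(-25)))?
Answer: -135*sqrt(22) ≈ -633.21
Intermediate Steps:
y(Q) = -8*Q (y(Q) = 2*(-12*Q)/3 = -8*Q)
(-103 + y(4))*sqrt(z(5, 4) + (9 - 1*(-25))) = (-103 - 8*4)*sqrt((-8*5 + 7*4) + (9 - 1*(-25))) = (-103 - 32)*sqrt((-40 + 28) + (9 + 25)) = -135*sqrt(-12 + 34) = -135*sqrt(22)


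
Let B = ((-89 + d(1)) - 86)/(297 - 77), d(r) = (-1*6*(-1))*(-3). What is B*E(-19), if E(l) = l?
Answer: 3667/220 ≈ 16.668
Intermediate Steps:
d(r) = -18 (d(r) = -6*(-1)*(-3) = 6*(-3) = -18)
B = -193/220 (B = ((-89 - 18) - 86)/(297 - 77) = (-107 - 86)/220 = -193*1/220 = -193/220 ≈ -0.87727)
B*E(-19) = -193/220*(-19) = 3667/220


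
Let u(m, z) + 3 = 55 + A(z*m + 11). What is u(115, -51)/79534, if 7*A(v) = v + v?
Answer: -5672/278369 ≈ -0.020376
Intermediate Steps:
A(v) = 2*v/7 (A(v) = (v + v)/7 = (2*v)/7 = 2*v/7)
u(m, z) = 386/7 + 2*m*z/7 (u(m, z) = -3 + (55 + 2*(z*m + 11)/7) = -3 + (55 + 2*(m*z + 11)/7) = -3 + (55 + 2*(11 + m*z)/7) = -3 + (55 + (22/7 + 2*m*z/7)) = -3 + (407/7 + 2*m*z/7) = 386/7 + 2*m*z/7)
u(115, -51)/79534 = (386/7 + (2/7)*115*(-51))/79534 = (386/7 - 11730/7)*(1/79534) = -11344/7*1/79534 = -5672/278369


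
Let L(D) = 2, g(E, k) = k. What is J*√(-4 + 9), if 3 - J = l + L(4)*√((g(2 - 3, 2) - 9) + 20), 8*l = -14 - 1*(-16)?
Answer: √5*(11 - 8*√13)/4 ≈ -9.9753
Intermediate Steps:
l = ¼ (l = (-14 - 1*(-16))/8 = (-14 + 16)/8 = (⅛)*2 = ¼ ≈ 0.25000)
J = 11/4 - 2*√13 (J = 3 - (¼ + 2*√((2 - 9) + 20)) = 3 - (¼ + 2*√(-7 + 20)) = 3 - (¼ + 2*√13) = 3 + (-¼ - 2*√13) = 11/4 - 2*√13 ≈ -4.4611)
J*√(-4 + 9) = (11/4 - 2*√13)*√(-4 + 9) = (11/4 - 2*√13)*√5 = √5*(11/4 - 2*√13)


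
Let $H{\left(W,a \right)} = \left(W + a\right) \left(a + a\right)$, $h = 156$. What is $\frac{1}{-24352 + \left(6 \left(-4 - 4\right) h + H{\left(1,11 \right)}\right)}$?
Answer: $- \frac{1}{31576} \approx -3.167 \cdot 10^{-5}$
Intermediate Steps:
$H{\left(W,a \right)} = 2 a \left(W + a\right)$ ($H{\left(W,a \right)} = \left(W + a\right) 2 a = 2 a \left(W + a\right)$)
$\frac{1}{-24352 + \left(6 \left(-4 - 4\right) h + H{\left(1,11 \right)}\right)} = \frac{1}{-24352 + \left(6 \left(-4 - 4\right) 156 + 2 \cdot 11 \left(1 + 11\right)\right)} = \frac{1}{-24352 + \left(6 \left(-8\right) 156 + 2 \cdot 11 \cdot 12\right)} = \frac{1}{-24352 + \left(\left(-48\right) 156 + 264\right)} = \frac{1}{-24352 + \left(-7488 + 264\right)} = \frac{1}{-24352 - 7224} = \frac{1}{-31576} = - \frac{1}{31576}$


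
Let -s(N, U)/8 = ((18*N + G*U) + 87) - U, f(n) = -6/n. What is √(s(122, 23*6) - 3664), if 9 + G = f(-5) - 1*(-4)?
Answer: 2*I*√103930/5 ≈ 128.95*I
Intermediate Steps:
G = -19/5 (G = -9 + (-6/(-5) - 1*(-4)) = -9 + (-6*(-⅕) + 4) = -9 + (6/5 + 4) = -9 + 26/5 = -19/5 ≈ -3.8000)
s(N, U) = -696 - 144*N + 192*U/5 (s(N, U) = -8*(((18*N - 19*U/5) + 87) - U) = -8*((87 + 18*N - 19*U/5) - U) = -8*(87 + 18*N - 24*U/5) = -696 - 144*N + 192*U/5)
√(s(122, 23*6) - 3664) = √((-696 - 144*122 + 192*(23*6)/5) - 3664) = √((-696 - 17568 + (192/5)*138) - 3664) = √((-696 - 17568 + 26496/5) - 3664) = √(-64824/5 - 3664) = √(-83144/5) = 2*I*√103930/5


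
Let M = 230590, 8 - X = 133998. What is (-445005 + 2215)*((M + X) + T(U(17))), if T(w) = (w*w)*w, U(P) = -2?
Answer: -42769971680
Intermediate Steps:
X = -133990 (X = 8 - 1*133998 = 8 - 133998 = -133990)
T(w) = w³ (T(w) = w²*w = w³)
(-445005 + 2215)*((M + X) + T(U(17))) = (-445005 + 2215)*((230590 - 133990) + (-2)³) = -442790*(96600 - 8) = -442790*96592 = -42769971680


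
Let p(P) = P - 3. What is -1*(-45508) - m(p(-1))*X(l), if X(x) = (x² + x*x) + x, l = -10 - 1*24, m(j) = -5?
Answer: 56898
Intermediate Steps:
p(P) = -3 + P
l = -34 (l = -10 - 24 = -34)
X(x) = x + 2*x² (X(x) = (x² + x²) + x = 2*x² + x = x + 2*x²)
-1*(-45508) - m(p(-1))*X(l) = -1*(-45508) - (-5)*(-34*(1 + 2*(-34))) = 45508 - (-5)*(-34*(1 - 68)) = 45508 - (-5)*(-34*(-67)) = 45508 - (-5)*2278 = 45508 - 1*(-11390) = 45508 + 11390 = 56898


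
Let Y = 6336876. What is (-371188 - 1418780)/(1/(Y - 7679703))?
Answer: 2403617359536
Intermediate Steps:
(-371188 - 1418780)/(1/(Y - 7679703)) = (-371188 - 1418780)/(1/(6336876 - 7679703)) = -1789968/(1/(-1342827)) = -1789968/(-1/1342827) = -1789968*(-1342827) = 2403617359536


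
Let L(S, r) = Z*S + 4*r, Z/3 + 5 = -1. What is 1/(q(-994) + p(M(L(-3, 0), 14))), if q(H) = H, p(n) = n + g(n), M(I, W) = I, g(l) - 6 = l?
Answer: -1/880 ≈ -0.0011364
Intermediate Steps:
Z = -18 (Z = -15 + 3*(-1) = -15 - 3 = -18)
g(l) = 6 + l
L(S, r) = -18*S + 4*r
p(n) = 6 + 2*n (p(n) = n + (6 + n) = 6 + 2*n)
1/(q(-994) + p(M(L(-3, 0), 14))) = 1/(-994 + (6 + 2*(-18*(-3) + 4*0))) = 1/(-994 + (6 + 2*(54 + 0))) = 1/(-994 + (6 + 2*54)) = 1/(-994 + (6 + 108)) = 1/(-994 + 114) = 1/(-880) = -1/880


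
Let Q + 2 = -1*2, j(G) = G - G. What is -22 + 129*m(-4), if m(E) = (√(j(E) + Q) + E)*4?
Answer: -2086 + 1032*I ≈ -2086.0 + 1032.0*I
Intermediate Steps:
j(G) = 0
Q = -4 (Q = -2 - 1*2 = -2 - 2 = -4)
m(E) = 4*E + 8*I (m(E) = (√(0 - 4) + E)*4 = (√(-4) + E)*4 = (2*I + E)*4 = (E + 2*I)*4 = 4*E + 8*I)
-22 + 129*m(-4) = -22 + 129*(4*(-4) + 8*I) = -22 + 129*(-16 + 8*I) = -22 + (-2064 + 1032*I) = -2086 + 1032*I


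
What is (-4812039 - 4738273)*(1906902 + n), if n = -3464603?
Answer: 14876530552712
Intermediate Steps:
(-4812039 - 4738273)*(1906902 + n) = (-4812039 - 4738273)*(1906902 - 3464603) = -9550312*(-1557701) = 14876530552712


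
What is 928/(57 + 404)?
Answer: 928/461 ≈ 2.0130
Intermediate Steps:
928/(57 + 404) = 928/461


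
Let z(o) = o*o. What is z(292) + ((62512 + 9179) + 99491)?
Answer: 256446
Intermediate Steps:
z(o) = o²
z(292) + ((62512 + 9179) + 99491) = 292² + ((62512 + 9179) + 99491) = 85264 + (71691 + 99491) = 85264 + 171182 = 256446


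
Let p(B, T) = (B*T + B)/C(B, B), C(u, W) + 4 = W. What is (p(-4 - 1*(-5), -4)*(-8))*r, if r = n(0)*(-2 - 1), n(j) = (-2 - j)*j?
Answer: 0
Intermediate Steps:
C(u, W) = -4 + W
n(j) = j*(-2 - j)
r = 0 (r = (-1*0*(2 + 0))*(-2 - 1) = -1*0*2*(-3) = 0*(-3) = 0)
p(B, T) = (B + B*T)/(-4 + B) (p(B, T) = (B*T + B)/(-4 + B) = (B + B*T)/(-4 + B))
(p(-4 - 1*(-5), -4)*(-8))*r = (((-4 - 1*(-5))*(1 - 4)/(-4 + (-4 - 1*(-5))))*(-8))*0 = (((-4 + 5)*(-3)/(-4 + (-4 + 5)))*(-8))*0 = ((1*(-3)/(-4 + 1))*(-8))*0 = ((1*(-3)/(-3))*(-8))*0 = ((1*(-⅓)*(-3))*(-8))*0 = (1*(-8))*0 = -8*0 = 0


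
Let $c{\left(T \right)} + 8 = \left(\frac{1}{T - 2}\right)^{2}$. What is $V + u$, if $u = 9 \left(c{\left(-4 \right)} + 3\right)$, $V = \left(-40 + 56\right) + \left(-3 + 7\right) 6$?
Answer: $- \frac{19}{4} \approx -4.75$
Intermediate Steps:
$c{\left(T \right)} = -8 + \frac{1}{\left(-2 + T\right)^{2}}$ ($c{\left(T \right)} = -8 + \left(\frac{1}{T - 2}\right)^{2} = -8 + \left(\frac{1}{-2 + T}\right)^{2} = -8 + \frac{1}{\left(-2 + T\right)^{2}}$)
$V = 40$ ($V = 16 + 4 \cdot 6 = 16 + 24 = 40$)
$u = - \frac{179}{4}$ ($u = 9 \left(\left(-8 + \frac{1}{\left(-2 - 4\right)^{2}}\right) + 3\right) = 9 \left(\left(-8 + \frac{1}{36}\right) + 3\right) = 9 \left(- \frac{287}{36} + 3\right) = 9 \left(- \frac{179}{36}\right) = - \frac{179}{4} \approx -44.75$)
$V + u = 40 - \frac{179}{4} = - \frac{19}{4}$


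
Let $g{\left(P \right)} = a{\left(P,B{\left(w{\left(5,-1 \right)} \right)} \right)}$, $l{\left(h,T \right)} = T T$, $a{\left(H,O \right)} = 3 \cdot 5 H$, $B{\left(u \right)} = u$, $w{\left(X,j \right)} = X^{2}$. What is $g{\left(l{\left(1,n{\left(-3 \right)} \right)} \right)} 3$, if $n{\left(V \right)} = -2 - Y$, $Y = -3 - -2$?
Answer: $45$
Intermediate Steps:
$a{\left(H,O \right)} = 15 H$
$Y = -1$ ($Y = -3 + 2 = -1$)
$n{\left(V \right)} = -1$ ($n{\left(V \right)} = -2 - -1 = -2 + 1 = -1$)
$l{\left(h,T \right)} = T^{2}$
$g{\left(P \right)} = 15 P$
$g{\left(l{\left(1,n{\left(-3 \right)} \right)} \right)} 3 = 15 \left(-1\right)^{2} \cdot 3 = 15 \cdot 1 \cdot 3 = 15 \cdot 3 = 45$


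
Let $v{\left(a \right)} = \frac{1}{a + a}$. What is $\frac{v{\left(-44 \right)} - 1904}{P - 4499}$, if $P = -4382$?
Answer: $\frac{167553}{781528} \approx 0.21439$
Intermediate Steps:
$v{\left(a \right)} = \frac{1}{2 a}$
$\frac{v{\left(-44 \right)} - 1904}{P - 4499} = \frac{\frac{1}{2 \left(-44\right)} - 1904}{-4382 - 4499} = \frac{\frac{1}{2} \left(- \frac{1}{44}\right) - 1904}{-8881} = \left(- \frac{1}{88} - 1904\right) \left(- \frac{1}{8881}\right) = \left(- \frac{167553}{88}\right) \left(- \frac{1}{8881}\right) = \frac{167553}{781528}$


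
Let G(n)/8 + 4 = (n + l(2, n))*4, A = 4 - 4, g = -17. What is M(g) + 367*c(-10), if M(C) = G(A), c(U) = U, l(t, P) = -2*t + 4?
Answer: -3702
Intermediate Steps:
l(t, P) = 4 - 2*t
A = 0
G(n) = -32 + 32*n (G(n) = -32 + 8*((n + (4 - 2*2))*4) = -32 + 8*((n + (4 - 4))*4) = -32 + 8*((n + 0)*4) = -32 + 8*(n*4) = -32 + 8*(4*n) = -32 + 32*n)
M(C) = -32 (M(C) = -32 + 32*0 = -32 + 0 = -32)
M(g) + 367*c(-10) = -32 + 367*(-10) = -32 - 3670 = -3702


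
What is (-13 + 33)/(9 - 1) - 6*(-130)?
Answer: 1565/2 ≈ 782.50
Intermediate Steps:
(-13 + 33)/(9 - 1) - 6*(-130) = 20/8 + 780 = 20*(⅛) + 780 = 5/2 + 780 = 1565/2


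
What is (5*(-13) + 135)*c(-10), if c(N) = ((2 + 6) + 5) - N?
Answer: 1610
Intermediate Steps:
c(N) = 13 - N (c(N) = (8 + 5) - N = 13 - N)
(5*(-13) + 135)*c(-10) = (5*(-13) + 135)*(13 - 1*(-10)) = (-65 + 135)*(13 + 10) = 70*23 = 1610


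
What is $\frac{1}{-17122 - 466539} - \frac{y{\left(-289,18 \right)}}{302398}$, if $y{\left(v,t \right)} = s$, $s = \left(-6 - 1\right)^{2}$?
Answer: $- \frac{24001787}{146258119078} \approx -0.00016411$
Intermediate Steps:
$s = 49$ ($s = \left(-7\right)^{2} = 49$)
$y{\left(v,t \right)} = 49$
$\frac{1}{-17122 - 466539} - \frac{y{\left(-289,18 \right)}}{302398} = \frac{1}{-17122 - 466539} - \frac{49}{302398} = \frac{1}{-483661} - 49 \cdot \frac{1}{302398} = - \frac{1}{483661} - \frac{49}{302398} = - \frac{24001787}{146258119078}$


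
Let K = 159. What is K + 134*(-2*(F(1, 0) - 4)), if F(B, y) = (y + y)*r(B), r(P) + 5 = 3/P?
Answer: 1231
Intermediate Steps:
r(P) = -5 + 3/P
F(B, y) = 2*y*(-5 + 3/B) (F(B, y) = (y + y)*(-5 + 3/B) = (2*y)*(-5 + 3/B) = 2*y*(-5 + 3/B))
K + 134*(-2*(F(1, 0) - 4)) = 159 + 134*(-2*((-10*0 + 6*0/1) - 4)) = 159 + 134*(-2*((0 + 6*0*1) - 4)) = 159 + 134*(-2*((0 + 0) - 4)) = 159 + 134*(-2*(0 - 4)) = 159 + 134*(-2*(-4)) = 159 + 134*8 = 159 + 1072 = 1231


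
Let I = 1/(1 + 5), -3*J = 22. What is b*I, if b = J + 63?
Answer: 167/18 ≈ 9.2778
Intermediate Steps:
J = -22/3 (J = -1/3*22 = -22/3 ≈ -7.3333)
I = 1/6 ≈ 0.16667
b = 167/3 (b = -22/3 + 63 = 167/3 ≈ 55.667)
b*I = (167/3)*(1/6) = 167/18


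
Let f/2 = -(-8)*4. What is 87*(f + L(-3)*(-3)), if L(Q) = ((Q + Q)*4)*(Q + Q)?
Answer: -32016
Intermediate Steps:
L(Q) = 16*Q² (L(Q) = ((2*Q)*4)*(2*Q) = (8*Q)*(2*Q) = 16*Q²)
f = 64 (f = 2*(-(-8)*4) = 2*(-4*(-8)) = 2*32 = 64)
87*(f + L(-3)*(-3)) = 87*(64 + (16*(-3)²)*(-3)) = 87*(64 + (16*9)*(-3)) = 87*(64 + 144*(-3)) = 87*(64 - 432) = 87*(-368) = -32016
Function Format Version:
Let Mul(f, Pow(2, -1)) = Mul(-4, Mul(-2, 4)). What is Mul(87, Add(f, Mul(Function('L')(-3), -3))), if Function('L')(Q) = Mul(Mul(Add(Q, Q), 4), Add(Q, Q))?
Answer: -32016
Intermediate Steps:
Function('L')(Q) = Mul(16, Pow(Q, 2)) (Function('L')(Q) = Mul(Mul(Mul(2, Q), 4), Mul(2, Q)) = Mul(Mul(8, Q), Mul(2, Q)) = Mul(16, Pow(Q, 2)))
f = 64 (f = Mul(2, Mul(-4, Mul(-2, 4))) = Mul(2, Mul(-4, -8)) = Mul(2, 32) = 64)
Mul(87, Add(f, Mul(Function('L')(-3), -3))) = Mul(87, Add(64, Mul(Mul(16, Pow(-3, 2)), -3))) = Mul(87, Add(64, Mul(Mul(16, 9), -3))) = Mul(87, Add(64, Mul(144, -3))) = Mul(87, Add(64, -432)) = Mul(87, -368) = -32016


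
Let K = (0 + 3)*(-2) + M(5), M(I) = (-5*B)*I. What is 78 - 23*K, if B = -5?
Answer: -2659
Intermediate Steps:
M(I) = 25*I (M(I) = (-5*(-5))*I = 25*I)
K = 119 (K = (0 + 3)*(-2) + 25*5 = 3*(-2) + 125 = -6 + 125 = 119)
78 - 23*K = 78 - 23*119 = 78 - 2737 = -2659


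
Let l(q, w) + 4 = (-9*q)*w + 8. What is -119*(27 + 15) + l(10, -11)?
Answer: -4004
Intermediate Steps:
l(q, w) = 4 - 9*q*w (l(q, w) = -4 + ((-9*q)*w + 8) = -4 + (-9*q*w + 8) = -4 + (8 - 9*q*w) = 4 - 9*q*w)
-119*(27 + 15) + l(10, -11) = -119*(27 + 15) + (4 - 9*10*(-11)) = -119*42 + (4 + 990) = -4998 + 994 = -4004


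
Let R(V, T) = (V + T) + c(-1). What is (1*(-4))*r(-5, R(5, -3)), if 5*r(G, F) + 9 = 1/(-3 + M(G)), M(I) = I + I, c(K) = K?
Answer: 472/65 ≈ 7.2615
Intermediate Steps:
R(V, T) = -1 + T + V (R(V, T) = (V + T) - 1 = (T + V) - 1 = -1 + T + V)
M(I) = 2*I
r(G, F) = -9/5 + 1/(5*(-3 + 2*G))
(1*(-4))*r(-5, R(5, -3)) = (1*(-4))*(2*(14 - 9*(-5))/(5*(-3 + 2*(-5)))) = -8*(14 + 45)/(5*(-3 - 10)) = -8*59/(5*(-13)) = -8*(-1)*59/(5*13) = -4*(-118/65) = 472/65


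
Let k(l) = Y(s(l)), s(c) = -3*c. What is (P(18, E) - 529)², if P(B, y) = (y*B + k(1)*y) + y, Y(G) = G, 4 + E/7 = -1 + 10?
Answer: 961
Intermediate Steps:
E = 35 (E = -28 + 7*(-1 + 10) = -28 + 7*9 = -28 + 63 = 35)
k(l) = -3*l
P(B, y) = -2*y + B*y (P(B, y) = (y*B + (-3*1)*y) + y = (B*y - 3*y) + y = (-3*y + B*y) + y = -2*y + B*y)
(P(18, E) - 529)² = (35*(-2 + 18) - 529)² = (35*16 - 529)² = (560 - 529)² = 31² = 961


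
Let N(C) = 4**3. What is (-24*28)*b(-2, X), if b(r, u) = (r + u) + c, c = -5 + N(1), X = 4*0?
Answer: -38304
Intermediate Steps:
X = 0
N(C) = 64
c = 59 (c = -5 + 64 = 59)
b(r, u) = 59 + r + u (b(r, u) = (r + u) + 59 = 59 + r + u)
(-24*28)*b(-2, X) = (-24*28)*(59 - 2 + 0) = -672*57 = -38304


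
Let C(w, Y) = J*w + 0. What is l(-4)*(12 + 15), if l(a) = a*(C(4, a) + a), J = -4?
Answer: 2160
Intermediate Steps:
C(w, Y) = -4*w (C(w, Y) = -4*w + 0 = -4*w)
l(a) = a*(-16 + a) (l(a) = a*(-4*4 + a) = a*(-16 + a))
l(-4)*(12 + 15) = (-4*(-16 - 4))*(12 + 15) = -4*(-20)*27 = 80*27 = 2160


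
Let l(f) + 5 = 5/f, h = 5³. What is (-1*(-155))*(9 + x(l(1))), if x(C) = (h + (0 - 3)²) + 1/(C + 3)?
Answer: 66650/3 ≈ 22217.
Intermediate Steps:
h = 125
l(f) = -5 + 5/f
x(C) = 134 + 1/(3 + C) (x(C) = (125 + (0 - 3)²) + 1/(C + 3) = (125 + (-3)²) + 1/(3 + C) = (125 + 9) + 1/(3 + C) = 134 + 1/(3 + C))
(-1*(-155))*(9 + x(l(1))) = (-1*(-155))*(9 + (403 + 134*(-5 + 5/1))/(3 + (-5 + 5/1))) = 155*(9 + (403 + 134*(-5 + 5*1))/(3 + (-5 + 5*1))) = 155*(9 + (403 + 134*(-5 + 5))/(3 + (-5 + 5))) = 155*(9 + (403 + 134*0)/(3 + 0)) = 155*(9 + (403 + 0)/3) = 155*(9 + (⅓)*403) = 155*(9 + 403/3) = 155*(430/3) = 66650/3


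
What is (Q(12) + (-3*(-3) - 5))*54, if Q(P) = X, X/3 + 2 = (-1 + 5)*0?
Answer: -108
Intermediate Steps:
X = -6 (X = -6 + 3*((-1 + 5)*0) = -6 + 3*(4*0) = -6 + 3*0 = -6 + 0 = -6)
Q(P) = -6
(Q(12) + (-3*(-3) - 5))*54 = (-6 + (-3*(-3) - 5))*54 = (-6 + (9 - 5))*54 = (-6 + 4)*54 = -2*54 = -108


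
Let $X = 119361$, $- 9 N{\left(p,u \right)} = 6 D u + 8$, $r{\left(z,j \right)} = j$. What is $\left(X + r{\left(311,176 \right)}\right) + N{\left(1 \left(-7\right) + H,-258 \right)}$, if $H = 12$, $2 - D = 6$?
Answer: $\frac{1069633}{9} \approx 1.1885 \cdot 10^{5}$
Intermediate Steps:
$D = -4$ ($D = 2 - 6 = -4$)
$N{\left(p,u \right)} = - \frac{8}{9} + \frac{8 u}{3}$ ($N{\left(p,u \right)} = - \frac{6 \left(-4\right) u + 8}{9} = - \frac{- 24 u + 8}{9} = - \frac{8 - 24 u}{9} = - \frac{8}{9} + \frac{8 u}{3}$)
$\left(X + r{\left(311,176 \right)}\right) + N{\left(1 \left(-7\right) + H,-258 \right)} = \left(119361 + 176\right) + \left(- \frac{8}{9} + \frac{8}{3} \left(-258\right)\right) = 119537 - \frac{6200}{9} = \frac{1069633}{9}$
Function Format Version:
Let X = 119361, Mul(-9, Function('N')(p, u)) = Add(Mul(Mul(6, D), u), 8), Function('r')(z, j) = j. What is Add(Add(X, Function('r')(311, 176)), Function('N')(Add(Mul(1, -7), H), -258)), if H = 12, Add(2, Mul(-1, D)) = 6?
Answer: Rational(1069633, 9) ≈ 1.1885e+5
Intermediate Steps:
D = -4 (D = Add(2, Mul(-1, 6)) = Add(2, -6) = -4)
Function('N')(p, u) = Add(Rational(-8, 9), Mul(Rational(8, 3), u)) (Function('N')(p, u) = Mul(Rational(-1, 9), Add(Mul(Mul(6, -4), u), 8)) = Mul(Rational(-1, 9), Add(Mul(-24, u), 8)) = Mul(Rational(-1, 9), Add(8, Mul(-24, u))) = Add(Rational(-8, 9), Mul(Rational(8, 3), u)))
Add(Add(X, Function('r')(311, 176)), Function('N')(Add(Mul(1, -7), H), -258)) = Add(Add(119361, 176), Add(Rational(-8, 9), Mul(Rational(8, 3), -258))) = Add(119537, Add(Rational(-8, 9), -688)) = Add(119537, Rational(-6200, 9)) = Rational(1069633, 9)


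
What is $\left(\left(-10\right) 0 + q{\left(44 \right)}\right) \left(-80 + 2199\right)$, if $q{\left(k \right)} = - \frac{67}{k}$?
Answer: $- \frac{141973}{44} \approx -3226.7$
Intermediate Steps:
$\left(\left(-10\right) 0 + q{\left(44 \right)}\right) \left(-80 + 2199\right) = \left(\left(-10\right) 0 - \frac{67}{44}\right) \left(-80 + 2199\right) = \left(0 - \frac{67}{44}\right) 2119 = \left(- \frac{67}{44}\right) 2119 = - \frac{141973}{44}$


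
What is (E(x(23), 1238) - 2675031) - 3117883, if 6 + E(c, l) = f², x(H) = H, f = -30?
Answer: -5792020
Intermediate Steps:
E(c, l) = 894 (E(c, l) = -6 + (-30)² = -6 + 900 = 894)
(E(x(23), 1238) - 2675031) - 3117883 = (894 - 2675031) - 3117883 = -2674137 - 3117883 = -5792020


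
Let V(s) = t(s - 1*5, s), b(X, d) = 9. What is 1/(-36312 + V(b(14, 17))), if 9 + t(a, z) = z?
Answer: -1/36312 ≈ -2.7539e-5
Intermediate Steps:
t(a, z) = -9 + z
V(s) = -9 + s
1/(-36312 + V(b(14, 17))) = 1/(-36312 + (-9 + 9)) = 1/(-36312 + 0) = 1/(-36312) = -1/36312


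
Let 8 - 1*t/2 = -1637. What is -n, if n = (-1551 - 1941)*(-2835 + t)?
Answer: 1588860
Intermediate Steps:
t = 3290 (t = 16 - 2*(-1637) = 16 + 3274 = 3290)
n = -1588860 (n = (-1551 - 1941)*(-2835 + 3290) = -3492*455 = -1588860)
-n = -1*(-1588860) = 1588860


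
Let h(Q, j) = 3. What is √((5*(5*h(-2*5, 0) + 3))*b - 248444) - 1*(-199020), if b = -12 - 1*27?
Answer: 199020 + I*√251954 ≈ 1.9902e+5 + 501.95*I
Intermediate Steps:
b = -39 (b = -12 - 27 = -39)
√((5*(5*h(-2*5, 0) + 3))*b - 248444) - 1*(-199020) = √((5*(5*3 + 3))*(-39) - 248444) - 1*(-199020) = √((5*(15 + 3))*(-39) - 248444) + 199020 = √((5*18)*(-39) - 248444) + 199020 = √(90*(-39) - 248444) + 199020 = √(-3510 - 248444) + 199020 = √(-251954) + 199020 = I*√251954 + 199020 = 199020 + I*√251954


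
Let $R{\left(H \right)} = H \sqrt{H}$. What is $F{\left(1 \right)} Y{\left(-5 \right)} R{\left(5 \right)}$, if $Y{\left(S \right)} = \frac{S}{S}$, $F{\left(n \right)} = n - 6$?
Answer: $- 25 \sqrt{5} \approx -55.902$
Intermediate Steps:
$F{\left(n \right)} = -6 + n$ ($F{\left(n \right)} = n - 6 = -6 + n$)
$Y{\left(S \right)} = 1$
$R{\left(H \right)} = H^{\frac{3}{2}}$
$F{\left(1 \right)} Y{\left(-5 \right)} R{\left(5 \right)} = \left(-6 + 1\right) 1 \cdot 5^{\frac{3}{2}} = \left(-5\right) 1 \cdot 5 \sqrt{5} = - 5 \cdot 5 \sqrt{5} = - 25 \sqrt{5}$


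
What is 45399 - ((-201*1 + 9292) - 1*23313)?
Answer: 59621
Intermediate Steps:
45399 - ((-201*1 + 9292) - 1*23313) = 45399 - ((-201 + 9292) - 23313) = 45399 - (9091 - 23313) = 45399 - 1*(-14222) = 45399 + 14222 = 59621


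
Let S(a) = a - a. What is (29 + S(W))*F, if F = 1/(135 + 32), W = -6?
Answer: 29/167 ≈ 0.17365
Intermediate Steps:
S(a) = 0
F = 1/167 ≈ 0.0059880
(29 + S(W))*F = (29 + 0)*(1/167) = 29*(1/167) = 29/167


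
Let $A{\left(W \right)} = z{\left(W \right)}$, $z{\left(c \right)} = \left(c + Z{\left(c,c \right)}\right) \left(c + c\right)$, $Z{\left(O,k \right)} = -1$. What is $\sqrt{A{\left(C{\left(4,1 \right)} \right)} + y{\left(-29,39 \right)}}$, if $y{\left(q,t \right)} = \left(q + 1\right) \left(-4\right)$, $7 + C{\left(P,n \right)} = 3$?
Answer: $2 \sqrt{38} \approx 12.329$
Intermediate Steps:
$C{\left(P,n \right)} = -4$ ($C{\left(P,n \right)} = -7 + 3 = -4$)
$z{\left(c \right)} = 2 c \left(-1 + c\right)$ ($z{\left(c \right)} = \left(c - 1\right) \left(c + c\right) = \left(-1 + c\right) 2 c = 2 c \left(-1 + c\right)$)
$y{\left(q,t \right)} = -4 - 4 q$ ($y{\left(q,t \right)} = \left(1 + q\right) \left(-4\right) = -4 - 4 q$)
$A{\left(W \right)} = 2 W \left(-1 + W\right)$
$\sqrt{A{\left(C{\left(4,1 \right)} \right)} + y{\left(-29,39 \right)}} = \sqrt{2 \left(-4\right) \left(-1 - 4\right) - -112} = \sqrt{2 \left(-4\right) \left(-5\right) + \left(-4 + 116\right)} = \sqrt{40 + 112} = \sqrt{152} = 2 \sqrt{38}$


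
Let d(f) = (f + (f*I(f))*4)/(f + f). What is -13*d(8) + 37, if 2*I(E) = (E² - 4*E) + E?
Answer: -979/2 ≈ -489.50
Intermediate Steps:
I(E) = E²/2 - 3*E/2 (I(E) = ((E² - 4*E) + E)/2 = (E² - 3*E)/2 = E²/2 - 3*E/2)
d(f) = (f + 2*f²*(-3 + f))/(2*f) (d(f) = (f + (f*(f*(-3 + f)/2))*4)/(f + f) = (f + (f²*(-3 + f)/2)*4)/((2*f)) = (f + 2*f²*(-3 + f))*(1/(2*f)) = (f + 2*f²*(-3 + f))/(2*f))
-13*d(8) + 37 = -13*(½ + 8*(-3 + 8)) + 37 = -13*(½ + 8*5) + 37 = -13*(½ + 40) + 37 = -13*81/2 + 37 = -1053/2 + 37 = -979/2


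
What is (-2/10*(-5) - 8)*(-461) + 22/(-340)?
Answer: 548579/170 ≈ 3226.9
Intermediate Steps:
(-2/10*(-5) - 8)*(-461) + 22/(-340) = (-2*1/10*(-5) - 8)*(-461) + 22*(-1/340) = (-1/5*(-5) - 8)*(-461) - 11/170 = (1 - 8)*(-461) - 11/170 = -7*(-461) - 11/170 = 3227 - 11/170 = 548579/170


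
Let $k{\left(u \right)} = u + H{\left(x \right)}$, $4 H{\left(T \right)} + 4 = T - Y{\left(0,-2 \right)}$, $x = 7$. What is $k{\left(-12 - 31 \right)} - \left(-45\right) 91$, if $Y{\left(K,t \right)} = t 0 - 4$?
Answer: $\frac{16215}{4} \approx 4053.8$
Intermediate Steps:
$Y{\left(K,t \right)} = -4$ ($Y{\left(K,t \right)} = 0 - 4 = -4$)
$H{\left(T \right)} = \frac{T}{4}$ ($H{\left(T \right)} = -1 + \frac{T - -4}{4} = -1 + \frac{T + 4}{4} = -1 + \frac{4 + T}{4} = -1 + \left(1 + \frac{T}{4}\right) = \frac{T}{4}$)
$k{\left(u \right)} = \frac{7}{4} + u$ ($k{\left(u \right)} = u + \frac{1}{4} \cdot 7 = u + \frac{7}{4} = \frac{7}{4} + u$)
$k{\left(-12 - 31 \right)} - \left(-45\right) 91 = \left(\frac{7}{4} - 43\right) - \left(-45\right) 91 = \left(\frac{7}{4} - 43\right) - -4095 = \left(\frac{7}{4} - 43\right) + 4095 = - \frac{165}{4} + 4095 = \frac{16215}{4}$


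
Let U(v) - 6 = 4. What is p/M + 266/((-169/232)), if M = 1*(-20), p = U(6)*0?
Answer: -61712/169 ≈ -365.16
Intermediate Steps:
U(v) = 10 (U(v) = 6 + 4 = 10)
p = 0 (p = 10*0 = 0)
M = -20
p/M + 266/((-169/232)) = 0/(-20) + 266/((-169/232)) = 0*(-1/20) + 266/((-169*1/232)) = 0 + 266/(-169/232) = 0 + 266*(-232/169) = 0 - 61712/169 = -61712/169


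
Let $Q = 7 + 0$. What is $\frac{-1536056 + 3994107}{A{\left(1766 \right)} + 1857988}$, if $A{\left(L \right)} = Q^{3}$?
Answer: $\frac{2458051}{1858331} \approx 1.3227$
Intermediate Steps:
$Q = 7$
$A{\left(L \right)} = 343$ ($A{\left(L \right)} = 7^{3} = 343$)
$\frac{-1536056 + 3994107}{A{\left(1766 \right)} + 1857988} = \frac{-1536056 + 3994107}{343 + 1857988} = \frac{2458051}{1858331}$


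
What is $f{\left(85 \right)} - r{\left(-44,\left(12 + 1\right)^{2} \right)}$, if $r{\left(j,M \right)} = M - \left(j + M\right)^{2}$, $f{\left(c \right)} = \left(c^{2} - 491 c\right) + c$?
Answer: $-18969$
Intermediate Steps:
$f{\left(c \right)} = c^{2} - 490 c$
$r{\left(j,M \right)} = M - \left(M + j\right)^{2}$
$f{\left(85 \right)} - r{\left(-44,\left(12 + 1\right)^{2} \right)} = 85 \left(-490 + 85\right) - \left(\left(12 + 1\right)^{2} - \left(\left(12 + 1\right)^{2} - 44\right)^{2}\right) = 85 \left(-405\right) - \left(13^{2} - \left(13^{2} - 44\right)^{2}\right) = -34425 - \left(169 - \left(169 - 44\right)^{2}\right) = -34425 - \left(169 - 125^{2}\right) = -34425 - \left(169 - 15625\right) = -34425 - -15456 = -34425 + 15456 = -18969$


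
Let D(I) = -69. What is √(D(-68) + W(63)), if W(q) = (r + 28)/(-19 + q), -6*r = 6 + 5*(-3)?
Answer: I*√132286/44 ≈ 8.2662*I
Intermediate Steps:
r = 3/2 (r = -(6 + 5*(-3))/6 = -(6 - 15)/6 = -⅙*(-9) = 3/2 ≈ 1.5000)
W(q) = 59/(2*(-19 + q)) (W(q) = (3/2 + 28)/(-19 + q) = 59/(2*(-19 + q)))
√(D(-68) + W(63)) = √(-69 + 59/(2*(-19 + 63))) = √(-69 + (59/2)/44) = √(-69 + (59/2)*(1/44)) = √(-69 + 59/88) = √(-6013/88) = I*√132286/44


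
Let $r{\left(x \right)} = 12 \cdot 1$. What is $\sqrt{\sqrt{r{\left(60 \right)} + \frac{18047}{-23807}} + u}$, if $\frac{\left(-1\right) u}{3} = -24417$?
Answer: $\frac{\sqrt{41516707262499 + 23807 \sqrt{6371634059}}}{23807} \approx 270.66$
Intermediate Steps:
$r{\left(x \right)} = 12$
$u = 73251$ ($u = \left(-3\right) \left(-24417\right) = 73251$)
$\sqrt{\sqrt{r{\left(60 \right)} + \frac{18047}{-23807}} + u} = \sqrt{\sqrt{12 + \frac{18047}{-23807}} + 73251} = \sqrt{\sqrt{12 + 18047 \left(- \frac{1}{23807}\right)} + 73251} = \sqrt{\sqrt{12 - \frac{18047}{23807}} + 73251} = \sqrt{\sqrt{\frac{267637}{23807}} + 73251} = \sqrt{\frac{\sqrt{6371634059}}{23807} + 73251} = \sqrt{73251 + \frac{\sqrt{6371634059}}{23807}}$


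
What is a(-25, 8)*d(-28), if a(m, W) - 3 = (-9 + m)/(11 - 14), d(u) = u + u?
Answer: -2408/3 ≈ -802.67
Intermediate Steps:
d(u) = 2*u
a(m, W) = 6 - m/3 (a(m, W) = 3 + (-9 + m)/(11 - 14) = 3 + (-9 + m)/(-3) = 3 + (-9 + m)*(-⅓) = 3 + (3 - m/3) = 6 - m/3)
a(-25, 8)*d(-28) = (6 - ⅓*(-25))*(2*(-28)) = (6 + 25/3)*(-56) = (43/3)*(-56) = -2408/3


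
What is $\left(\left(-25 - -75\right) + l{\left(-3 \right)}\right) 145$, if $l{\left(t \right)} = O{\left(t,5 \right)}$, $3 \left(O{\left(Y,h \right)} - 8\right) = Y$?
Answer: $8265$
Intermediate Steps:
$O{\left(Y,h \right)} = 8 + \frac{Y}{3}$
$l{\left(t \right)} = 8 + \frac{t}{3}$
$\left(\left(-25 - -75\right) + l{\left(-3 \right)}\right) 145 = \left(\left(-25 - -75\right) + \left(8 + \frac{1}{3} \left(-3\right)\right)\right) 145 = \left(\left(-25 + 75\right) + \left(8 - 1\right)\right) 145 = \left(50 + 7\right) 145 = 57 \cdot 145 = 8265$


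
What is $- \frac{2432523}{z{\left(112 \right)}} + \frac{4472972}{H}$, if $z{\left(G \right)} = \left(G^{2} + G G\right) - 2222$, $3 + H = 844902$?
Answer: $- \frac{650985757475}{6439820178} \approx -101.09$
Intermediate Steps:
$H = 844899$ ($H = -3 + 844902 = 844899$)
$z{\left(G \right)} = -2222 + 2 G^{2}$ ($z{\left(G \right)} = \left(G^{2} + G^{2}\right) - 2222 = 2 G^{2} - 2222 = -2222 + 2 G^{2}$)
$- \frac{2432523}{z{\left(112 \right)}} + \frac{4472972}{H} = - \frac{2432523}{-2222 + 2 \cdot 112^{2}} + \frac{4472972}{844899} = - \frac{2432523}{-2222 + 2 \cdot 12544} + 4472972 \cdot \frac{1}{844899} = - \frac{2432523}{-2222 + 25088} + \frac{4472972}{844899} = - \frac{2432523}{22866} + \frac{4472972}{844899} = \left(-2432523\right) \frac{1}{22866} + \frac{4472972}{844899} = - \frac{810841}{7622} + \frac{4472972}{844899} = - \frac{650985757475}{6439820178}$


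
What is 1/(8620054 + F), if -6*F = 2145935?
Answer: 6/49574389 ≈ 1.2103e-7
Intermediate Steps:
F = -2145935/6 (F = -1/6*2145935 = -2145935/6 ≈ -3.5766e+5)
1/(8620054 + F) = 1/(8620054 - 2145935/6) = 1/(49574389/6) = 6/49574389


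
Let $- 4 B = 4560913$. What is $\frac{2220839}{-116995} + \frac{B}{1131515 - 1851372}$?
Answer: $- \frac{5861141983657}{336878678860} \approx -17.398$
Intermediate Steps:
$B = - \frac{4560913}{4}$ ($B = \left(- \frac{1}{4}\right) 4560913 = - \frac{4560913}{4} \approx -1.1402 \cdot 10^{6}$)
$\frac{2220839}{-116995} + \frac{B}{1131515 - 1851372} = \frac{2220839}{-116995} - \frac{4560913}{4 \left(1131515 - 1851372\right)} = 2220839 \left(- \frac{1}{116995}\right) - \frac{4560913}{4 \left(1131515 - 1851372\right)} = - \frac{2220839}{116995} - \frac{4560913}{4 \left(-719857\right)} = - \frac{2220839}{116995} - - \frac{4560913}{2879428} = - \frac{2220839}{116995} + \frac{4560913}{2879428} = - \frac{5861141983657}{336878678860}$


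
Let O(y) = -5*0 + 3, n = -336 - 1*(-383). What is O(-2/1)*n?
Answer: 141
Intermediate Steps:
n = 47 (n = -336 + 383 = 47)
O(y) = 3 (O(y) = 0 + 3 = 3)
O(-2/1)*n = 3*47 = 141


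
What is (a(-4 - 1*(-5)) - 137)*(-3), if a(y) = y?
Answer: 408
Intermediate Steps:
(a(-4 - 1*(-5)) - 137)*(-3) = ((-4 - 1*(-5)) - 137)*(-3) = ((-4 + 5) - 137)*(-3) = (1 - 137)*(-3) = -136*(-3) = 408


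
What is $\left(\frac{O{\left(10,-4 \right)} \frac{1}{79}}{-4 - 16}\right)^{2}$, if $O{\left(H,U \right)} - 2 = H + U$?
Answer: $\frac{4}{156025} \approx 2.5637 \cdot 10^{-5}$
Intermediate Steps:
$O{\left(H,U \right)} = 2 + H + U$ ($O{\left(H,U \right)} = 2 + \left(H + U\right) = 2 + H + U$)
$\left(\frac{O{\left(10,-4 \right)} \frac{1}{79}}{-4 - 16}\right)^{2} = \left(\frac{\left(2 + 10 - 4\right) \frac{1}{79}}{-4 - 16}\right)^{2} = \left(\frac{8 \cdot \frac{1}{79}}{-4 - 16}\right)^{2} = \left(\frac{8}{79 \left(-20\right)}\right)^{2} = \left(\frac{8}{79} \left(- \frac{1}{20}\right)\right)^{2} = \left(- \frac{2}{395}\right)^{2} = \frac{4}{156025}$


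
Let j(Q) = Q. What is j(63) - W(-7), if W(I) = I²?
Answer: 14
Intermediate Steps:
j(63) - W(-7) = 63 - 1*(-7)² = 63 - 1*49 = 63 - 49 = 14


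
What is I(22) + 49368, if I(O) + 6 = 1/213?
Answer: 10514107/213 ≈ 49362.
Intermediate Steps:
I(O) = -1277/213 (I(O) = -6 + 1/213 = -1277/213)
I(22) + 49368 = -1277/213 + 49368 = 10514107/213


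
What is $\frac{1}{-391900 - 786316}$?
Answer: $- \frac{1}{1178216} \approx -8.4874 \cdot 10^{-7}$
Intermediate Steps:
$\frac{1}{-391900 - 786316} = \frac{1}{-1178216} = - \frac{1}{1178216}$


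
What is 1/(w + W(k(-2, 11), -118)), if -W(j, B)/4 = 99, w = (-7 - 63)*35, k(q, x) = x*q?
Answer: -1/2846 ≈ -0.00035137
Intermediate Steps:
k(q, x) = q*x
w = -2450 (w = -70*35 = -2450)
W(j, B) = -396 (W(j, B) = -4*99 = -396)
1/(w + W(k(-2, 11), -118)) = 1/(-2450 - 396) = 1/(-2846) = -1/2846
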